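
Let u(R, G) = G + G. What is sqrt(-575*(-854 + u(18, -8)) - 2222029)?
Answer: I*sqrt(1721779) ≈ 1312.2*I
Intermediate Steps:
u(R, G) = 2*G
sqrt(-575*(-854 + u(18, -8)) - 2222029) = sqrt(-575*(-854 + 2*(-8)) - 2222029) = sqrt(-575*(-854 - 16) - 2222029) = sqrt(-575*(-870) - 2222029) = sqrt(500250 - 2222029) = sqrt(-1721779) = I*sqrt(1721779)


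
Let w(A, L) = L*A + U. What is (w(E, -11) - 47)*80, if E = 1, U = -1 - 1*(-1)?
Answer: -4640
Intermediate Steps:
U = 0 (U = -1 + 1 = 0)
w(A, L) = A*L (w(A, L) = L*A + 0 = A*L + 0 = A*L)
(w(E, -11) - 47)*80 = (1*(-11) - 47)*80 = (-11 - 47)*80 = -58*80 = -4640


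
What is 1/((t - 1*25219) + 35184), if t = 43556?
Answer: 1/53521 ≈ 1.8684e-5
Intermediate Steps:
1/((t - 1*25219) + 35184) = 1/((43556 - 1*25219) + 35184) = 1/((43556 - 25219) + 35184) = 1/(18337 + 35184) = 1/53521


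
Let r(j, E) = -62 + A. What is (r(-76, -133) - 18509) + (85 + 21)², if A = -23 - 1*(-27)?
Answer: -7331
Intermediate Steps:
A = 4 (A = -23 + 27 = 4)
r(j, E) = -58 (r(j, E) = -62 + 4 = -58)
(r(-76, -133) - 18509) + (85 + 21)² = (-58 - 18509) + (85 + 21)² = -18567 + 106² = -18567 + 11236 = -7331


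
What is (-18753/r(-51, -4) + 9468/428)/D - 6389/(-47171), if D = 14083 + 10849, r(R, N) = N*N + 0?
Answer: 179839917647/2013427340864 ≈ 0.089320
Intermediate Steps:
r(R, N) = N² (r(R, N) = N² + 0 = N²)
D = 24932
(-18753/r(-51, -4) + 9468/428)/D - 6389/(-47171) = (-18753/((-4)²) + 9468/428)/24932 - 6389/(-47171) = (-18753/16 + 9468*(1/428))*(1/24932) - 6389*(-1/47171) = (-18753*1/16 + 2367/107)*(1/24932) + 6389/47171 = (-18753/16 + 2367/107)*(1/24932) + 6389/47171 = -1968699/1712*1/24932 + 6389/47171 = -1968699/42683584 + 6389/47171 = 179839917647/2013427340864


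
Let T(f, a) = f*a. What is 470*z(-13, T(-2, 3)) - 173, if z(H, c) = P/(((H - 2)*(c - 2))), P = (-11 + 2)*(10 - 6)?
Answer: -314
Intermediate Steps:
T(f, a) = a*f
P = -36 (P = -9*4 = -36)
z(H, c) = -36/((-2 + H)*(-2 + c)) (z(H, c) = -36*1/((H - 2)*(c - 2)) = -36*1/((-2 + H)*(-2 + c)) = -36/((-2 + H)*(-2 + c)))
470*z(-13, T(-2, 3)) - 173 = 470*(-36/(4 - 2*(-13) - 6*(-2) - 39*(-2))) - 173 = 470*(-36/(4 + 26 - 2*(-6) - 13*(-6))) - 173 = 470*(-36/(4 + 26 + 12 + 78)) - 173 = 470*(-36/120) - 173 = 470*(-36*1/120) - 173 = 470*(-3/10) - 173 = -141 - 173 = -314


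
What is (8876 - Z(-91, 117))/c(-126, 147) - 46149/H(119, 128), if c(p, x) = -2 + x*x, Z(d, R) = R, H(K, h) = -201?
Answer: 332967334/1447669 ≈ 230.00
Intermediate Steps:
c(p, x) = -2 + x²
(8876 - Z(-91, 117))/c(-126, 147) - 46149/H(119, 128) = (8876 - 1*117)/(-2 + 147²) - 46149/(-201) = (8876 - 117)/(-2 + 21609) - 46149*(-1/201) = 8759/21607 + 15383/67 = 332967334/1447669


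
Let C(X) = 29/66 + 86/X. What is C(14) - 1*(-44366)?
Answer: 20500133/462 ≈ 44373.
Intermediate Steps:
C(X) = 29/66 + 86/X (C(X) = 29*(1/66) + 86/X = 29/66 + 86/X)
C(14) - 1*(-44366) = (29/66 + 86/14) - 1*(-44366) = (29/66 + 86*(1/14)) + 44366 = (29/66 + 43/7) + 44366 = 3041/462 + 44366 = 20500133/462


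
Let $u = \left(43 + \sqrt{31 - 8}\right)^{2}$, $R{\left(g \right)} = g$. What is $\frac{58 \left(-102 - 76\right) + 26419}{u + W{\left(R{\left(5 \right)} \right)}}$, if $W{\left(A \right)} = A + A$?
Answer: $\frac{15145395}{1685908} - \frac{692085 \sqrt{23}}{1685908} \approx 7.0148$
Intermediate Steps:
$W{\left(A \right)} = 2 A$
$u = \left(43 + \sqrt{23}\right)^{2} \approx 2284.4$
$\frac{58 \left(-102 - 76\right) + 26419}{u + W{\left(R{\left(5 \right)} \right)}} = \frac{58 \left(-102 - 76\right) + 26419}{\left(43 + \sqrt{23}\right)^{2} + 2 \cdot 5} = \frac{58 \left(-178\right) + 26419}{\left(43 + \sqrt{23}\right)^{2} + 10} = \frac{-10324 + 26419}{10 + \left(43 + \sqrt{23}\right)^{2}} = \frac{16095}{10 + \left(43 + \sqrt{23}\right)^{2}}$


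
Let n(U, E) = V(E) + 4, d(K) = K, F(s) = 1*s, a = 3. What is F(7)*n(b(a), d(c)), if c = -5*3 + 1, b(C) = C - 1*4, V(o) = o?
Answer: -70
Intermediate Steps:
F(s) = s
b(C) = -4 + C (b(C) = C - 4 = -4 + C)
c = -14 (c = -15 + 1 = -14)
n(U, E) = 4 + E (n(U, E) = E + 4 = 4 + E)
F(7)*n(b(a), d(c)) = 7*(4 - 14) = 7*(-10) = -70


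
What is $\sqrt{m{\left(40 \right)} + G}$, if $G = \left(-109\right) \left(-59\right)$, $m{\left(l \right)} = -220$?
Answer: $\sqrt{6211} \approx 78.81$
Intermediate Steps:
$G = 6431$
$\sqrt{m{\left(40 \right)} + G} = \sqrt{-220 + 6431} = \sqrt{6211}$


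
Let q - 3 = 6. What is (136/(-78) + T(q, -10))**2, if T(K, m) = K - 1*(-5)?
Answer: 228484/1521 ≈ 150.22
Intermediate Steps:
q = 9 (q = 3 + 6 = 9)
T(K, m) = 5 + K (T(K, m) = K + 5 = 5 + K)
(136/(-78) + T(q, -10))**2 = (136/(-78) + (5 + 9))**2 = (136*(-1/78) + 14)**2 = (-68/39 + 14)**2 = (478/39)**2 = 228484/1521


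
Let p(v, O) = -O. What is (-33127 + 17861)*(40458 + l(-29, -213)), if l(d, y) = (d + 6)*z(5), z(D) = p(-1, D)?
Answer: -619387418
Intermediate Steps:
z(D) = -D
l(d, y) = -30 - 5*d (l(d, y) = (d + 6)*(-1*5) = (6 + d)*(-5) = -30 - 5*d)
(-33127 + 17861)*(40458 + l(-29, -213)) = (-33127 + 17861)*(40458 + (-30 - 5*(-29))) = -15266*(40458 + (-30 + 145)) = -15266*(40458 + 115) = -15266*40573 = -619387418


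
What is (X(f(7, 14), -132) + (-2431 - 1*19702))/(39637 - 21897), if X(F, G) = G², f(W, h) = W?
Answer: -4709/17740 ≈ -0.26545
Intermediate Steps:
(X(f(7, 14), -132) + (-2431 - 1*19702))/(39637 - 21897) = ((-132)² + (-2431 - 1*19702))/(39637 - 21897) = (17424 + (-2431 - 19702))/17740 = (17424 - 22133)*(1/17740) = -4709*1/17740 = -4709/17740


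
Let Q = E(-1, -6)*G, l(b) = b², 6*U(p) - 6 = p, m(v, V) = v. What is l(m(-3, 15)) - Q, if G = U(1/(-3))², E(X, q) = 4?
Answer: 440/81 ≈ 5.4321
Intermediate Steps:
U(p) = 1 + p/6
G = 289/324 (G = (1 + (⅙)/(-3))² = (1 + (⅙)*(-⅓))² = (1 - 1/18)² = (17/18)² = 289/324 ≈ 0.89198)
Q = 289/81 (Q = 4*(289/324) = 289/81 ≈ 3.5679)
l(m(-3, 15)) - Q = (-3)² - 1*289/81 = 9 - 289/81 = 440/81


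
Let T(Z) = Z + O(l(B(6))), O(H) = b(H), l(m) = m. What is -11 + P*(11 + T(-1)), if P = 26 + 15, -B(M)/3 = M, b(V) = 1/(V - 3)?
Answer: 8338/21 ≈ 397.05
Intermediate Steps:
b(V) = 1/(-3 + V)
B(M) = -3*M
O(H) = 1/(-3 + H)
T(Z) = -1/21 + Z (T(Z) = Z + 1/(-3 - 3*6) = Z + 1/(-3 - 18) = Z + 1/(-21) = Z - 1/21 = -1/21 + Z)
P = 41
-11 + P*(11 + T(-1)) = -11 + 41*(11 + (-1/21 - 1)) = -11 + 41*(11 - 22/21) = -11 + 41*(209/21) = -11 + 8569/21 = 8338/21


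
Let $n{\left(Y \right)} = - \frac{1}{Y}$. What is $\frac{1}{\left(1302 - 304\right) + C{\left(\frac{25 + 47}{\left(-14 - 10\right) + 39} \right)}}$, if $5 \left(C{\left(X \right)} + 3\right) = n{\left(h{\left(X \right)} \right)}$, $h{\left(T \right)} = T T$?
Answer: $\frac{576}{573115} \approx 0.001005$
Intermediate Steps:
$h{\left(T \right)} = T^{2}$
$C{\left(X \right)} = -3 - \frac{1}{5 X^{2}}$ ($C{\left(X \right)} = -3 + \frac{\left(-1\right) \frac{1}{X^{2}}}{5} = -3 - \frac{1}{5 X^{2}}$)
$\frac{1}{\left(1302 - 304\right) + C{\left(\frac{25 + 47}{\left(-14 - 10\right) + 39} \right)}} = \frac{1}{\left(1302 - 304\right) - \left(3 + \frac{1}{5 \frac{\left(25 + 47\right)^{2}}{\left(\left(-14 - 10\right) + 39\right)^{2}}}\right)} = \frac{1}{\left(1302 - 304\right) - \left(3 + \frac{1}{5 \frac{5184}{\left(-24 + 39\right)^{2}}}\right)} = \frac{1}{998 - \left(3 + \frac{1}{5 \cdot \frac{576}{25}}\right)} = \frac{1}{998 - \frac{1733}{576}} = \frac{1}{\frac{573115}{576}} = \frac{576}{573115}$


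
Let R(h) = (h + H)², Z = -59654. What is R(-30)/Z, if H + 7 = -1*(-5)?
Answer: -512/29827 ≈ -0.017166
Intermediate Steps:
H = -2 (H = -7 - 1*(-5) = -7 + 5 = -2)
R(h) = (-2 + h)² (R(h) = (h - 2)² = (-2 + h)²)
R(-30)/Z = (-2 - 30)²/(-59654) = (-32)²*(-1/59654) = 1024*(-1/59654) = -512/29827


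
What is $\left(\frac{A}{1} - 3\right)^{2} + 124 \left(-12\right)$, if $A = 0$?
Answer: $-1479$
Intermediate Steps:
$\left(\frac{A}{1} - 3\right)^{2} + 124 \left(-12\right) = \left(\frac{0}{1} - 3\right)^{2} + 124 \left(-12\right) = \left(0 \cdot 1 - 3\right)^{2} - 1488 = \left(0 - 3\right)^{2} - 1488 = \left(-3\right)^{2} - 1488 = 9 - 1488 = -1479$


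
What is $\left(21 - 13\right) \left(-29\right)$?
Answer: $-232$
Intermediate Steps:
$\left(21 - 13\right) \left(-29\right) = 8 \left(-29\right) = -232$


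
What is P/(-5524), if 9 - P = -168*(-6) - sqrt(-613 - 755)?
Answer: 999/5524 - 3*I*sqrt(38)/2762 ≈ 0.18085 - 0.0066956*I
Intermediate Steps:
P = -999 + 6*I*sqrt(38) (P = 9 - (-168*(-6) - sqrt(-613 - 755)) = 9 - (1008 - sqrt(-1368)) = 9 - (1008 - 6*I*sqrt(38)) = 9 + (-1008 + 6*I*sqrt(38)) = -999 + 6*I*sqrt(38) ≈ -999.0 + 36.987*I)
P/(-5524) = (-999 + 6*I*sqrt(38))/(-5524) = (-999 + 6*I*sqrt(38))*(-1/5524) = 999/5524 - 3*I*sqrt(38)/2762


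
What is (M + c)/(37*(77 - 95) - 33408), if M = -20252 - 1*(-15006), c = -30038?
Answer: 17642/17037 ≈ 1.0355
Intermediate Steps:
M = -5246 (M = -20252 + 15006 = -5246)
(M + c)/(37*(77 - 95) - 33408) = (-5246 - 30038)/(37*(77 - 95) - 33408) = -35284/(37*(-18) - 33408) = -35284/(-666 - 33408) = -35284/(-34074) = -35284*(-1/34074) = 17642/17037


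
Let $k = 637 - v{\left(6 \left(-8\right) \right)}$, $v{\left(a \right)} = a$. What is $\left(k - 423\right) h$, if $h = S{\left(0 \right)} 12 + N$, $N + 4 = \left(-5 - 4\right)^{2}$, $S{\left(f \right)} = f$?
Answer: $20174$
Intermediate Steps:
$N = 77$ ($N = -4 + \left(-5 - 4\right)^{2} = -4 + \left(-9\right)^{2} = -4 + 81 = 77$)
$h = 77$ ($h = 0 \cdot 12 + 77 = 0 + 77 = 77$)
$k = 685$ ($k = 637 - 6 \left(-8\right) = 637 - -48 = 637 + 48 = 685$)
$\left(k - 423\right) h = \left(685 - 423\right) 77 = 262 \cdot 77 = 20174$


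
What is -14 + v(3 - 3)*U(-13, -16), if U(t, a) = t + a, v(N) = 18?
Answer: -536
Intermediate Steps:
U(t, a) = a + t
-14 + v(3 - 3)*U(-13, -16) = -14 + 18*(-16 - 13) = -14 + 18*(-29) = -14 - 522 = -536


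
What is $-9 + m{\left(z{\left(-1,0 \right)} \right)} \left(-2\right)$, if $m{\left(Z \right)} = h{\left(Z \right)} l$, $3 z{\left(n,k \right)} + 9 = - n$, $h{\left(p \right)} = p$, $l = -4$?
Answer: $- \frac{91}{3} \approx -30.333$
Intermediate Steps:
$z{\left(n,k \right)} = -3 - \frac{n}{3}$ ($z{\left(n,k \right)} = -3 + \frac{\left(-1\right) n}{3} = -3 - \frac{n}{3}$)
$m{\left(Z \right)} = - 4 Z$ ($m{\left(Z \right)} = Z \left(-4\right) = - 4 Z$)
$-9 + m{\left(z{\left(-1,0 \right)} \right)} \left(-2\right) = -9 + - 4 \left(-3 - - \frac{1}{3}\right) \left(-2\right) = -9 + - 4 \left(-3 + \frac{1}{3}\right) \left(-2\right) = -9 + \left(-4\right) \left(- \frac{8}{3}\right) \left(-2\right) = -9 + \frac{32}{3} \left(-2\right) = -9 - \frac{64}{3} = - \frac{91}{3}$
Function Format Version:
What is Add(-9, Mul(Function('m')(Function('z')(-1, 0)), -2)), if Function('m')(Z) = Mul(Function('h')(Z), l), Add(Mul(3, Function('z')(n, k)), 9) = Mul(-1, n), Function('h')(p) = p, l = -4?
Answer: Rational(-91, 3) ≈ -30.333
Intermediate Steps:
Function('z')(n, k) = Add(-3, Mul(Rational(-1, 3), n)) (Function('z')(n, k) = Add(-3, Mul(Rational(1, 3), Mul(-1, n))) = Add(-3, Mul(Rational(-1, 3), n)))
Function('m')(Z) = Mul(-4, Z) (Function('m')(Z) = Mul(Z, -4) = Mul(-4, Z))
Add(-9, Mul(Function('m')(Function('z')(-1, 0)), -2)) = Add(-9, Mul(Mul(-4, Add(-3, Mul(Rational(-1, 3), -1))), -2)) = Add(-9, Mul(Mul(-4, Add(-3, Rational(1, 3))), -2)) = Add(-9, Mul(Mul(-4, Rational(-8, 3)), -2)) = Add(-9, Mul(Rational(32, 3), -2)) = Add(-9, Rational(-64, 3)) = Rational(-91, 3)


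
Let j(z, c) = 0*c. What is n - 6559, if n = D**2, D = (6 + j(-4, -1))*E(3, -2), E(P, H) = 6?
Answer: -5263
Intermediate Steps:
j(z, c) = 0
D = 36 (D = (6 + 0)*6 = 6*6 = 36)
n = 1296 (n = 36**2 = 1296)
n - 6559 = 1296 - 6559 = -5263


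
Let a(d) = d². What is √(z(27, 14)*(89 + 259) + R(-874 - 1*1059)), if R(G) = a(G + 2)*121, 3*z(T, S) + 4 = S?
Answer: 3*√50131249 ≈ 21241.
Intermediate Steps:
z(T, S) = -4/3 + S/3
R(G) = 121*(2 + G)² (R(G) = (G + 2)²*121 = (2 + G)²*121 = 121*(2 + G)²)
√(z(27, 14)*(89 + 259) + R(-874 - 1*1059)) = √((-4/3 + (⅓)*14)*(89 + 259) + 121*(2 + (-874 - 1*1059))²) = √((-4/3 + 14/3)*348 + 121*(2 + (-874 - 1059))²) = √((10/3)*348 + 121*(2 - 1933)²) = √(1160 + 121*(-1931)²) = √(1160 + 121*3728761) = √(1160 + 451180081) = √451181241 = 3*√50131249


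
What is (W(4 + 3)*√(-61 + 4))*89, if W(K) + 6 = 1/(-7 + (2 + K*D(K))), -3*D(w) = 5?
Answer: -26967*I*√57/50 ≈ -4071.9*I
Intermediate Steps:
D(w) = -5/3 (D(w) = -⅓*5 = -5/3)
W(K) = -6 + 1/(-5 - 5*K/3) (W(K) = -6 + 1/(-7 + (2 + K*(-5/3))) = -6 + 1/(-7 + (2 - 5*K/3)) = -6 + 1/(-5 - 5*K/3))
(W(4 + 3)*√(-61 + 4))*89 = ((3*(31 + 10*(4 + 3))/(5*(-3 - (4 + 3))))*√(-61 + 4))*89 = ((3*(31 + 10*7)/(5*(-3 - 1*7)))*√(-57))*89 = ((3*(31 + 70)/(5*(-3 - 7)))*(I*√57))*89 = (((⅗)*101/(-10))*(I*√57))*89 = (((⅗)*(-⅒)*101)*(I*√57))*89 = -303*I*√57/50*89 = -26967*I*√57/50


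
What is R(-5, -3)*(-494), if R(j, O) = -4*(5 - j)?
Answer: 19760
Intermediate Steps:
R(j, O) = -20 + 4*j
R(-5, -3)*(-494) = (-20 + 4*(-5))*(-494) = (-20 - 20)*(-494) = -40*(-494) = 19760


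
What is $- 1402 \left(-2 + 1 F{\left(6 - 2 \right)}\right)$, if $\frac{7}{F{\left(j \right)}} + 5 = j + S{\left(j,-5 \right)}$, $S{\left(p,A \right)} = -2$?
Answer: $\frac{18226}{3} \approx 6075.3$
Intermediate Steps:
$F{\left(j \right)} = \frac{7}{-7 + j}$ ($F{\left(j \right)} = \frac{7}{-5 + \left(j - 2\right)} = \frac{7}{-5 + \left(-2 + j\right)} = \frac{7}{-7 + j}$)
$- 1402 \left(-2 + 1 F{\left(6 - 2 \right)}\right) = - 1402 \left(-2 + 1 \frac{7}{-7 + \left(6 - 2\right)}\right) = - 1402 \left(-2 + 1 \frac{7}{-7 + 4}\right) = - 1402 \left(-2 + 1 \frac{7}{-3}\right) = - 1402 \left(-2 + 1 \cdot 7 \left(- \frac{1}{3}\right)\right) = - 1402 \left(-2 + 1 \left(- \frac{7}{3}\right)\right) = - 1402 \left(-2 - \frac{7}{3}\right) = \left(-1402\right) \left(- \frac{13}{3}\right) = \frac{18226}{3}$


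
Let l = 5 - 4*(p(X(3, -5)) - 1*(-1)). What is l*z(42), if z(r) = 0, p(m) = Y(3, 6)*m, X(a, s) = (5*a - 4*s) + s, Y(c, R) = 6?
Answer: 0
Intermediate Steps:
X(a, s) = -3*s + 5*a (X(a, s) = (-4*s + 5*a) + s = -3*s + 5*a)
p(m) = 6*m
l = -719 (l = 5 - 4*(6*(-3*(-5) + 5*3) - 1*(-1)) = 5 - 4*(6*(15 + 15) + 1) = 5 - 4*(6*30 + 1) = 5 - 4*(180 + 1) = 5 - 4*181 = 5 - 724 = -719)
l*z(42) = -719*0 = 0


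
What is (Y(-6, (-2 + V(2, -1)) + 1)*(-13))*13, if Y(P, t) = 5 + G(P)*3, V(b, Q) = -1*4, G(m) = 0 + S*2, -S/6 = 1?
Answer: 5239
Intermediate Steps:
S = -6 (S = -6*1 = -6)
G(m) = -12 (G(m) = 0 - 6*2 = 0 - 12 = -12)
V(b, Q) = -4
Y(P, t) = -31 (Y(P, t) = 5 - 12*3 = 5 - 36 = -31)
(Y(-6, (-2 + V(2, -1)) + 1)*(-13))*13 = -31*(-13)*13 = 403*13 = 5239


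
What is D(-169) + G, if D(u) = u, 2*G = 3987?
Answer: 3649/2 ≈ 1824.5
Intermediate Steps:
G = 3987/2 (G = (½)*3987 = 3987/2 ≈ 1993.5)
D(-169) + G = -169 + 3987/2 = 3649/2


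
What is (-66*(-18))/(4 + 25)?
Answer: 1188/29 ≈ 40.966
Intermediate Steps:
(-66*(-18))/(4 + 25) = 1188/29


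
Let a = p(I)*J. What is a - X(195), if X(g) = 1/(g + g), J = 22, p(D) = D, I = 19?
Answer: 163019/390 ≈ 418.00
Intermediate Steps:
a = 418 (a = 19*22 = 418)
X(g) = 1/(2*g)
a - X(195) = 418 - 1/(2*195) = 418 - 1*1/390 = 418 - 1/390 = 163019/390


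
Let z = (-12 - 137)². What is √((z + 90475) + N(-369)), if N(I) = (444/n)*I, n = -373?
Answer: 4*√983600627/373 ≈ 336.33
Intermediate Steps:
z = 22201 (z = (-149)² = 22201)
N(I) = -444*I/373 (N(I) = (444/(-373))*I = (444*(-1/373))*I = -444*I/373)
√((z + 90475) + N(-369)) = √((22201 + 90475) - 444/373*(-369)) = √(112676 + 163836/373) = √(42191984/373) = 4*√983600627/373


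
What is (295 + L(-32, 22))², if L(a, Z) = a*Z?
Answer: 167281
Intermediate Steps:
L(a, Z) = Z*a
(295 + L(-32, 22))² = (295 + 22*(-32))² = (295 - 704)² = (-409)² = 167281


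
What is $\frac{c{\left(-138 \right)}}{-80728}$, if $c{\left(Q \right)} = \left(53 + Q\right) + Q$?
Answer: $\frac{223}{80728} \approx 0.0027624$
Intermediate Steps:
$c{\left(Q \right)} = 53 + 2 Q$
$\frac{c{\left(-138 \right)}}{-80728} = \frac{53 + 2 \left(-138\right)}{-80728} = \left(53 - 276\right) \left(- \frac{1}{80728}\right) = \left(-223\right) \left(- \frac{1}{80728}\right) = \frac{223}{80728}$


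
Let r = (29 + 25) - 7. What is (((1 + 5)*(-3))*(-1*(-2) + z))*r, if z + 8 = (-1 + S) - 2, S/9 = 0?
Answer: 7614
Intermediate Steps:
S = 0 (S = 9*0 = 0)
z = -11 (z = -8 + ((-1 + 0) - 2) = -8 + (-1 - 2) = -8 - 3 = -11)
r = 47 (r = 54 - 7 = 47)
(((1 + 5)*(-3))*(-1*(-2) + z))*r = (((1 + 5)*(-3))*(-1*(-2) - 11))*47 = ((6*(-3))*(2 - 11))*47 = -18*(-9)*47 = 162*47 = 7614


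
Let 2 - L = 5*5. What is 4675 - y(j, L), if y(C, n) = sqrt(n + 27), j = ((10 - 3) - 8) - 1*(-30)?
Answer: 4673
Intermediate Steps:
j = 29 (j = (7 - 8) + 30 = -1 + 30 = 29)
L = -23 (L = 2 - 5*5 = 2 - 1*25 = 2 - 25 = -23)
y(C, n) = sqrt(27 + n)
4675 - y(j, L) = 4675 - sqrt(27 - 23) = 4675 - sqrt(4) = 4675 - 1*2 = 4675 - 2 = 4673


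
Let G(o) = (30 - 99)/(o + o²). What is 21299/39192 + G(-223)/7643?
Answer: 1343165457799/2471541306456 ≈ 0.54345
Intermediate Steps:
G(o) = -69/(o + o²)
21299/39192 + G(-223)/7643 = 21299/39192 - 69/(-223*(1 - 223))/7643 = 21299*(1/39192) - 69*(-1/223)/(-222)*(1/7643) = 21299/39192 - 69*(-1/223)*(-1/222)*(1/7643) = 21299/39192 - 23/16502*1/7643 = 21299/39192 - 23/126124786 = 1343165457799/2471541306456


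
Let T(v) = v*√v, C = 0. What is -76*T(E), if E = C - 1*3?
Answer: 228*I*√3 ≈ 394.91*I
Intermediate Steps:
E = -3 (E = 0 - 1*3 = 0 - 3 = -3)
T(v) = v^(3/2)
-76*T(E) = -(-228)*I*√3 = 228*I*√3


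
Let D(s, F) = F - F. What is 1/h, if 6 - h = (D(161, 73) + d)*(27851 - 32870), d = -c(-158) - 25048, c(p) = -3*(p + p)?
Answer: -1/130473918 ≈ -7.6644e-9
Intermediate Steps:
c(p) = -6*p
d = -25996 (d = -(-6)*(-158) - 25048 = -1*948 - 25048 = -948 - 25048 = -25996)
D(s, F) = 0
h = -130473918 (h = 6 - (0 - 25996)*(27851 - 32870) = 6 - (-25996)*(-5019) = 6 - 1*130473924 = 6 - 130473924 = -130473918)
1/h = 1/(-130473918) = -1/130473918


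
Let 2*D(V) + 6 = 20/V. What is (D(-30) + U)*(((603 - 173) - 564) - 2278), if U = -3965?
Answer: 9571620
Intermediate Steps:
D(V) = -3 + 10/V (D(V) = -3 + (20/V)/2 = -3 + 10/V)
(D(-30) + U)*(((603 - 173) - 564) - 2278) = ((-3 + 10/(-30)) - 3965)*(((603 - 173) - 564) - 2278) = ((-3 + 10*(-1/30)) - 3965)*((430 - 564) - 2278) = ((-3 - ⅓) - 3965)*(-134 - 2278) = (-10/3 - 3965)*(-2412) = -11905/3*(-2412) = 9571620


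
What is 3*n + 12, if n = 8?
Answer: 36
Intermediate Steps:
3*n + 12 = 3*8 + 12 = 24 + 12 = 36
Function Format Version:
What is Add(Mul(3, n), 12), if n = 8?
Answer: 36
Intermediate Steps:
Add(Mul(3, n), 12) = Add(Mul(3, 8), 12) = Add(24, 12) = 36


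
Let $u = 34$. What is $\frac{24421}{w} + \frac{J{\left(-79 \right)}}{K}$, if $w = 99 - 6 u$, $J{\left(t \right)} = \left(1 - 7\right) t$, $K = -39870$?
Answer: $- \frac{3606352}{15505} \approx -232.59$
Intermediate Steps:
$J{\left(t \right)} = - 6 t$
$w = -105$ ($w = 99 - 204 = -105$)
$\frac{24421}{w} + \frac{J{\left(-79 \right)}}{K} = \frac{24421}{-105} + \frac{\left(-6\right) \left(-79\right)}{-39870} = 24421 \left(- \frac{1}{105}\right) + 474 \left(- \frac{1}{39870}\right) = - \frac{24421}{105} - \frac{79}{6645} = - \frac{3606352}{15505}$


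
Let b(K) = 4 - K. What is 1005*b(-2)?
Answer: 6030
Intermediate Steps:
1005*b(-2) = 1005*(4 - 1*(-2)) = 1005*(4 + 2) = 1005*6 = 6030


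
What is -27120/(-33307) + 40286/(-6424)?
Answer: -583793461/106982084 ≈ -5.4569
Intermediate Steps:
-27120/(-33307) + 40286/(-6424) = -27120*(-1/33307) + 40286*(-1/6424) = 27120/33307 - 20143/3212 = -583793461/106982084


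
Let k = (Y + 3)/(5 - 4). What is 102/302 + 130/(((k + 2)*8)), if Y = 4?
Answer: 11651/5436 ≈ 2.1433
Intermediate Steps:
k = 7 (k = (4 + 3)/(5 - 4) = 7/1 = 7*1 = 7)
102/302 + 130/(((k + 2)*8)) = 102/302 + 130/(((7 + 2)*8)) = 102*(1/302) + 130/((9*8)) = 51/151 + 130/72 = 51/151 + 130*(1/72) = 51/151 + 65/36 = 11651/5436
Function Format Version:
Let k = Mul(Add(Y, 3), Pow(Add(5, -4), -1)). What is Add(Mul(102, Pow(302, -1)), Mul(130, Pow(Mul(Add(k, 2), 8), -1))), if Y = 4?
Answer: Rational(11651, 5436) ≈ 2.1433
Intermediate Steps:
k = 7 (k = Mul(Add(4, 3), Pow(Add(5, -4), -1)) = Mul(7, Pow(1, -1)) = Mul(7, 1) = 7)
Add(Mul(102, Pow(302, -1)), Mul(130, Pow(Mul(Add(k, 2), 8), -1))) = Add(Mul(102, Pow(302, -1)), Mul(130, Pow(Mul(Add(7, 2), 8), -1))) = Add(Mul(102, Rational(1, 302)), Mul(130, Pow(Mul(9, 8), -1))) = Add(Rational(51, 151), Mul(130, Pow(72, -1))) = Add(Rational(51, 151), Mul(130, Rational(1, 72))) = Add(Rational(51, 151), Rational(65, 36)) = Rational(11651, 5436)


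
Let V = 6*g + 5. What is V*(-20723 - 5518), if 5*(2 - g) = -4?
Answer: -2860269/5 ≈ -5.7205e+5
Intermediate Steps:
g = 14/5 (g = 2 - ⅕*(-4) = 2 + ⅘ = 14/5 ≈ 2.8000)
V = 109/5 (V = 6*(14/5) + 5 = 84/5 + 5 = 109/5 ≈ 21.800)
V*(-20723 - 5518) = 109*(-20723 - 5518)/5 = (109/5)*(-26241) = -2860269/5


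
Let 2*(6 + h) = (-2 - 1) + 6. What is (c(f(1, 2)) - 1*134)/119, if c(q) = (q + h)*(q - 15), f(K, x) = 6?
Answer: -295/238 ≈ -1.2395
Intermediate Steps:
h = -9/2 (h = -6 + ((-2 - 1) + 6)/2 = -6 + (-3 + 6)/2 = -6 + (½)*3 = -6 + 3/2 = -9/2 ≈ -4.5000)
c(q) = (-15 + q)*(-9/2 + q) (c(q) = (q - 9/2)*(q - 15) = (-9/2 + q)*(-15 + q) = (-15 + q)*(-9/2 + q))
(c(f(1, 2)) - 1*134)/119 = ((135/2 + 6² - 39/2*6) - 1*134)/119 = ((135/2 + 36 - 117) - 134)*(1/119) = (-27/2 - 134)*(1/119) = -295/2*1/119 = -295/238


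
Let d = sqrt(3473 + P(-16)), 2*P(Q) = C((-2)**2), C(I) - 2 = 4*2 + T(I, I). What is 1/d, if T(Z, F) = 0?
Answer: sqrt(3478)/3478 ≈ 0.016956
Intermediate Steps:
C(I) = 10 (C(I) = 2 + (4*2 + 0) = 2 + (8 + 0) = 2 + 8 = 10)
P(Q) = 5 (P(Q) = (1/2)*10 = 5)
d = sqrt(3478) (d = sqrt(3473 + 5) = sqrt(3478) ≈ 58.975)
1/d = 1/(sqrt(3478)) = sqrt(3478)/3478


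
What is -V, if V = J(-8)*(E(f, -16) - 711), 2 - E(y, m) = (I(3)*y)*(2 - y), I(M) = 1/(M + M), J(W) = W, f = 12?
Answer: -5512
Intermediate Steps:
I(M) = 1/(2*M)
E(y, m) = 2 - y*(2 - y)/6 (E(y, m) = 2 - ((½)/3)*y*(2 - y) = 2 - ((½)*(⅓))*y*(2 - y) = 2 - y/6*(2 - y) = 2 - y*(2 - y)/6)
V = 5512 (V = -8*((2 - ⅓*12 + (⅙)*12²) - 711) = -8*((2 - 4 + (⅙)*144) - 711) = -8*((2 - 4 + 24) - 711) = -8*(22 - 711) = -8*(-689) = 5512)
-V = -1*5512 = -5512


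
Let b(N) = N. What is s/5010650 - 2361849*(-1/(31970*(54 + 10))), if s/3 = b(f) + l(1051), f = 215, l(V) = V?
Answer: 1184216970369/1025219075200 ≈ 1.1551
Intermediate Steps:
s = 3798 (s = 3*(215 + 1051) = 3*1266 = 3798)
s/5010650 - 2361849*(-1/(31970*(54 + 10))) = 3798/5010650 - 2361849*(-1/(31970*(54 + 10))) = 3798*(1/5010650) - 2361849/((-31970*64)) = 1899/2505325 - 2361849/(-2046080) = 1899/2505325 - 2361849*(-1/2046080) = 1899/2505325 + 2361849/2046080 = 1184216970369/1025219075200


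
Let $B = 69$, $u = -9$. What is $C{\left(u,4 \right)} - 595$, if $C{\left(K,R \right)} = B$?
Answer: $-526$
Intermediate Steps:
$C{\left(K,R \right)} = 69$
$C{\left(u,4 \right)} - 595 = 69 - 595 = -526$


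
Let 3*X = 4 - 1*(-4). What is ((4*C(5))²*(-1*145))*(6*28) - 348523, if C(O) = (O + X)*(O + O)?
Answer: -6873813569/3 ≈ -2.2913e+9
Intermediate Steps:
X = 8/3 (X = (4 - 1*(-4))/3 = (4 + 4)/3 = (⅓)*8 = 8/3 ≈ 2.6667)
C(O) = 2*O*(8/3 + O) (C(O) = (O + 8/3)*(O + O) = (8/3 + O)*(2*O) = 2*O*(8/3 + O))
((4*C(5))²*(-1*145))*(6*28) - 348523 = ((4*((⅔)*5*(8 + 3*5)))²*(-1*145))*(6*28) - 348523 = ((4*((⅔)*5*(8 + 15)))²*(-145))*168 - 348523 = ((4*((⅔)*5*23))²*(-145))*168 - 348523 = ((4*(230/3))²*(-145))*168 - 348523 = ((920/3)²*(-145))*168 - 348523 = ((846400/9)*(-145))*168 - 348523 = -122728000/9*168 - 348523 = -6872768000/3 - 348523 = -6873813569/3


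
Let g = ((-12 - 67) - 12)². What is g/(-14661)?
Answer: -8281/14661 ≈ -0.56483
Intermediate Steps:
g = 8281 (g = (-79 - 12)² = (-91)² = 8281)
g/(-14661) = 8281/(-14661) = 8281*(-1/14661) = -8281/14661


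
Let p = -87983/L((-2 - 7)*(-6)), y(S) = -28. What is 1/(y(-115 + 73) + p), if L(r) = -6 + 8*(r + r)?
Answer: -858/112007 ≈ -0.0076602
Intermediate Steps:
L(r) = -6 + 16*r (L(r) = -6 + 8*(2*r) = -6 + 16*r)
p = -87983/858 (p = -87983/(-6 + 16*((-2 - 7)*(-6))) = -87983/(-6 + 16*(-9*(-6))) = -87983/(-6 + 16*54) = -87983/(-6 + 864) = -87983/858 ≈ -102.54)
1/(y(-115 + 73) + p) = 1/(-28 - 87983/858) = 1/(-112007/858) = -858/112007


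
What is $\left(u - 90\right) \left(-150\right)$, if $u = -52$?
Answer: $21300$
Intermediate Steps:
$\left(u - 90\right) \left(-150\right) = \left(-52 - 90\right) \left(-150\right) = \left(-142\right) \left(-150\right) = 21300$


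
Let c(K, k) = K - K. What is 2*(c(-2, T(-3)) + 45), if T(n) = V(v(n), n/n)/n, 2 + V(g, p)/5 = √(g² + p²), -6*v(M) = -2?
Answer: 90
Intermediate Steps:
v(M) = ⅓ (v(M) = -⅙*(-2) = ⅓)
V(g, p) = -10 + 5*√(g² + p²)
T(n) = (-10 + 5*√10/3)/n (T(n) = (-10 + 5*√((⅓)² + (n/n)²))/n = (-10 + 5*√(⅑ + 1²))/n = (-10 + 5*√(⅑ + 1))/n = (-10 + 5*√(10/9))/n = (-10 + 5*(√10/3))/n = (-10 + 5*√10/3)/n)
c(K, k) = 0
2*(c(-2, T(-3)) + 45) = 2*(0 + 45) = 2*45 = 90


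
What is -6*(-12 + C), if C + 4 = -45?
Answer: 366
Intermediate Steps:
C = -49 (C = -4 - 45 = -49)
-6*(-12 + C) = -6*(-12 - 49) = -6*(-61) = 366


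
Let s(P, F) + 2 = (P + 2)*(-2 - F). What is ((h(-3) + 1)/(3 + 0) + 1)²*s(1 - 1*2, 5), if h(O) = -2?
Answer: -4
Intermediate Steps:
s(P, F) = -2 + (-2 - F)*(2 + P) (s(P, F) = -2 + (P + 2)*(-2 - F) = -2 + (2 + P)*(-2 - F) = -2 + (-2 - F)*(2 + P))
((h(-3) + 1)/(3 + 0) + 1)²*s(1 - 1*2, 5) = ((-2 + 1)/(3 + 0) + 1)²*(-6 - 2*5 - 2*(1 - 1*2) - 1*5*(1 - 1*2)) = (-1/3 + 1)²*(-6 - 10 - 2*(1 - 2) - 1*5*(1 - 2)) = (-1*⅓ + 1)²*(-6 - 10 - 2*(-1) - 1*5*(-1)) = (-⅓ + 1)²*(-6 - 10 + 2 + 5) = (⅔)²*(-9) = (4/9)*(-9) = -4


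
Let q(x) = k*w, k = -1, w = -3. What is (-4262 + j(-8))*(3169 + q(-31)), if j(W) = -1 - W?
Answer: -13496860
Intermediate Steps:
q(x) = 3 (q(x) = -1*(-3) = 3)
(-4262 + j(-8))*(3169 + q(-31)) = (-4262 + (-1 - 1*(-8)))*(3169 + 3) = (-4262 + (-1 + 8))*3172 = (-4262 + 7)*3172 = -4255*3172 = -13496860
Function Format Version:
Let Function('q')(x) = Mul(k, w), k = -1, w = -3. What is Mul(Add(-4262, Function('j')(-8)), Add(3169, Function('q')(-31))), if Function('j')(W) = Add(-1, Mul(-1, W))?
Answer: -13496860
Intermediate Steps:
Function('q')(x) = 3 (Function('q')(x) = Mul(-1, -3) = 3)
Mul(Add(-4262, Function('j')(-8)), Add(3169, Function('q')(-31))) = Mul(Add(-4262, Add(-1, Mul(-1, -8))), Add(3169, 3)) = Mul(Add(-4262, Add(-1, 8)), 3172) = Mul(Add(-4262, 7), 3172) = Mul(-4255, 3172) = -13496860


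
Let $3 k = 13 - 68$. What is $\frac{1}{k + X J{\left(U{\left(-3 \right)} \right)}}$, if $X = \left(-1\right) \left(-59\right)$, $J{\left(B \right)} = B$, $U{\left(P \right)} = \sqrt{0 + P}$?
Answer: $- \frac{165}{97012} - \frac{531 i \sqrt{3}}{97012} \approx -0.0017008 - 0.0094805 i$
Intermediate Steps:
$U{\left(P \right)} = \sqrt{P}$
$X = 59$
$k = - \frac{55}{3}$ ($k = \frac{13 - 68}{3} = \frac{1}{3} \left(-55\right) = - \frac{55}{3} \approx -18.333$)
$\frac{1}{k + X J{\left(U{\left(-3 \right)} \right)}} = \frac{1}{- \frac{55}{3} + 59 \sqrt{-3}} = \frac{1}{- \frac{55}{3} + 59 i \sqrt{3}}$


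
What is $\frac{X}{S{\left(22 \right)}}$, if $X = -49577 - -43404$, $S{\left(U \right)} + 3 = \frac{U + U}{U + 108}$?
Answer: $\frac{401245}{173} \approx 2319.3$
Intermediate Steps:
$S{\left(U \right)} = -3 + \frac{2 U}{108 + U}$ ($S{\left(U \right)} = -3 + \frac{U + U}{U + 108} = -3 + \frac{2 U}{108 + U}$)
$X = -6173$ ($X = -49577 + 43404 = -6173$)
$\frac{X}{S{\left(22 \right)}} = - \frac{6173}{\frac{1}{108 + 22} \left(-324 - 22\right)} = - \frac{6173}{\frac{1}{130} \left(-324 - 22\right)} = - \frac{6173}{\frac{1}{130} \left(-346\right)} = - \frac{6173}{- \frac{173}{65}} = \left(-6173\right) \left(- \frac{65}{173}\right) = \frac{401245}{173}$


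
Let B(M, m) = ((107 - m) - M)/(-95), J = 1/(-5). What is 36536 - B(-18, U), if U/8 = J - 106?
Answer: 17359473/475 ≈ 36546.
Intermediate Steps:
J = -⅕ ≈ -0.20000
U = -4248/5 (U = 8*(-⅕ - 106) = 8*(-531/5) = -4248/5 ≈ -849.60)
B(M, m) = -107/95 + M/95 + m/95 (B(M, m) = (107 - M - m)*(-1/95) = -107/95 + M/95 + m/95)
36536 - B(-18, U) = 36536 - (-107/95 + (1/95)*(-18) + (1/95)*(-4248/5)) = 36536 - (-107/95 - 18/95 - 4248/475) = 36536 - 1*(-4873/475) = 36536 + 4873/475 = 17359473/475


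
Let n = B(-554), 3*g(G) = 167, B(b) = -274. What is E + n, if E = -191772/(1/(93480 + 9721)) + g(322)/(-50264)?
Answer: -2984333888357399/150792 ≈ -1.9791e+10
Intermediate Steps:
g(G) = 167/3 (g(G) = (1/3)*167 = 167/3)
n = -274
E = -2984333847040391/150792 (E = -191772/(1/(93480 + 9721)) + (167/3)/(-50264) = -191772/(1/103201) + (167/3)*(-1/50264) = -191772/1/103201 - 167/150792 = -191772*103201 - 167/150792 = -19791062172 - 167/150792 = -2984333847040391/150792 ≈ -1.9791e+10)
E + n = -2984333847040391/150792 - 274 = -2984333888357399/150792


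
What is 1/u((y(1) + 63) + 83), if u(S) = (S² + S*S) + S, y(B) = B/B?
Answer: 1/43365 ≈ 2.3060e-5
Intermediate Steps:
y(B) = 1
u(S) = S + 2*S² (u(S) = (S² + S²) + S = 2*S² + S = S + 2*S²)
1/u((y(1) + 63) + 83) = 1/(((1 + 63) + 83)*(1 + 2*((1 + 63) + 83))) = 1/((64 + 83)*(1 + 2*(64 + 83))) = 1/(147*(1 + 2*147)) = 1/(147*(1 + 294)) = 1/(147*295) = 1/43365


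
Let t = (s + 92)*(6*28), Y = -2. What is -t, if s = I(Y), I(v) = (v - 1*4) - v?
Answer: -14784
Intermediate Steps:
I(v) = -4 (I(v) = (v - 4) - v = (-4 + v) - v = -4)
s = -4
t = 14784 (t = (-4 + 92)*(6*28) = 88*168 = 14784)
-t = -1*14784 = -14784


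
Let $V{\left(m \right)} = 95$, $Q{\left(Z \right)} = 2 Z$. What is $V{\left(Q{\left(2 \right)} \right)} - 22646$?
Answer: $-22551$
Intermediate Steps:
$V{\left(Q{\left(2 \right)} \right)} - 22646 = 95 - 22646 = -22551$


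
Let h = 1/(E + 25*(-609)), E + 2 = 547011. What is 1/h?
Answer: 531784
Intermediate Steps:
E = 547009 (E = -2 + 547011 = 547009)
h = 1/531784 (h = 1/(547009 + 25*(-609)) = 1/(547009 - 15225) = 1/531784 ≈ 1.8805e-6)
1/h = 1/(1/531784) = 531784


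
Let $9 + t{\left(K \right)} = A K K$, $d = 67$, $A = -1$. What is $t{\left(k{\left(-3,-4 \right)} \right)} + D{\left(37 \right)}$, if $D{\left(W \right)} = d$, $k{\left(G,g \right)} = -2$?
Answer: $54$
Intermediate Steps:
$D{\left(W \right)} = 67$
$t{\left(K \right)} = -9 - K^{2}$ ($t{\left(K \right)} = -9 + - K K = -9 - K^{2}$)
$t{\left(k{\left(-3,-4 \right)} \right)} + D{\left(37 \right)} = \left(-9 - \left(-2\right)^{2}\right) + 67 = \left(-9 - 4\right) + 67 = -13 + 67 = 54$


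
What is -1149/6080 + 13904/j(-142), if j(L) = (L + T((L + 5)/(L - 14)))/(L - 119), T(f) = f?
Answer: 688391101977/26770240 ≈ 25715.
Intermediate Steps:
j(L) = (L + (5 + L)/(-14 + L))/(-119 + L) (j(L) = (L + (L + 5)/(L - 14))/(L - 119) = (L + (5 + L)/(-14 + L))/(-119 + L))
-1149/6080 + 13904/j(-142) = -1149/6080 + 13904/(((5 - 142 - 142*(-14 - 142))/((-119 - 142)*(-14 - 142)))) = -1149*1/6080 + 13904/(((5 - 142 - 142*(-156))/(-261*(-156)))) = -1149/6080 + 13904/((-1/261*(-1/156)*(5 - 142 + 22152))) = -1149/6080 + 13904/((-1/261*(-1/156)*22015)) = -1149/6080 + 13904/(22015/40716) = -1149/6080 + 13904*(40716/22015) = -1149/6080 + 566115264/22015 = 688391101977/26770240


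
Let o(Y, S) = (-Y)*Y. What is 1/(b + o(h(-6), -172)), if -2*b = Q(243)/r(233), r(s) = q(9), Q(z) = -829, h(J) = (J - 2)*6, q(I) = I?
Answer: -18/40643 ≈ -0.00044288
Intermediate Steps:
h(J) = -12 + 6*J (h(J) = (-2 + J)*6 = -12 + 6*J)
r(s) = 9
o(Y, S) = -Y²
b = 829/18 (b = -(-829)/(2*9) = -½*(-829/9) = 829/18 ≈ 46.056)
1/(b + o(h(-6), -172)) = 1/(829/18 - (-12 + 6*(-6))²) = 1/(829/18 - (-12 - 36)²) = 1/(829/18 - 1*(-48)²) = 1/(829/18 - 1*2304) = 1/(829/18 - 2304) = 1/(-40643/18) = -18/40643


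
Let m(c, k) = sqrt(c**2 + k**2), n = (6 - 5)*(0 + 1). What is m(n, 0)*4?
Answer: 4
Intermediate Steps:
n = 1 (n = 1*1 = 1)
m(n, 0)*4 = sqrt(1**2 + 0**2)*4 = sqrt(1 + 0)*4 = sqrt(1)*4 = 1*4 = 4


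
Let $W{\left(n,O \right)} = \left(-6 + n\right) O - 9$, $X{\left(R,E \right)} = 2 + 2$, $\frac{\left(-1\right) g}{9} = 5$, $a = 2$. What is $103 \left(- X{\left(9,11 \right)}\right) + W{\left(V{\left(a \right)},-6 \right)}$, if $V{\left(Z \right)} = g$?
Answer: $-115$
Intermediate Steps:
$g = -45$ ($g = \left(-9\right) 5 = -45$)
$V{\left(Z \right)} = -45$
$X{\left(R,E \right)} = 4$
$W{\left(n,O \right)} = -9 + O \left(-6 + n\right)$ ($W{\left(n,O \right)} = O \left(-6 + n\right) - 9 = -9 + O \left(-6 + n\right)$)
$103 \left(- X{\left(9,11 \right)}\right) + W{\left(V{\left(a \right)},-6 \right)} = 103 \left(\left(-1\right) 4\right) - -297 = 103 \left(-4\right) + \left(-9 + 36 + 270\right) = -412 + 297 = -115$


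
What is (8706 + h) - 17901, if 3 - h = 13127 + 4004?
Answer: -26323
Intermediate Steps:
h = -17128 (h = 3 - (13127 + 4004) = 3 - 1*17131 = 3 - 17131 = -17128)
(8706 + h) - 17901 = (8706 - 17128) - 17901 = -8422 - 17901 = -26323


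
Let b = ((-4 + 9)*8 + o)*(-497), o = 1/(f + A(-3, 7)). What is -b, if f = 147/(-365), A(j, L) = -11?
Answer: 82559155/4162 ≈ 19836.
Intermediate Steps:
f = -147/365 (f = 147*(-1/365) = -147/365 ≈ -0.40274)
o = -365/4162 (o = 1/(-147/365 - 11) = 1/(-4162/365) = -365/4162 ≈ -0.087698)
b = -82559155/4162 (b = ((-4 + 9)*8 - 365/4162)*(-497) = (5*8 - 365/4162)*(-497) = (40 - 365/4162)*(-497) = (166115/4162)*(-497) = -82559155/4162 ≈ -19836.)
-b = -1*(-82559155/4162) = 82559155/4162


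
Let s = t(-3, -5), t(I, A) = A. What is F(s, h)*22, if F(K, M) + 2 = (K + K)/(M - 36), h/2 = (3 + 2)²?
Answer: -418/7 ≈ -59.714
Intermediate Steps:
s = -5
h = 50 (h = 2*(3 + 2)² = 2*5² = 2*25 = 50)
F(K, M) = -2 + 2*K/(-36 + M) (F(K, M) = -2 + (K + K)/(M - 36) = -2 + (2*K)/(-36 + M) = -2 + 2*K/(-36 + M))
F(s, h)*22 = (2*(36 - 5 - 1*50)/(-36 + 50))*22 = (2*(36 - 5 - 50)/14)*22 = (2*(1/14)*(-19))*22 = -19/7*22 = -418/7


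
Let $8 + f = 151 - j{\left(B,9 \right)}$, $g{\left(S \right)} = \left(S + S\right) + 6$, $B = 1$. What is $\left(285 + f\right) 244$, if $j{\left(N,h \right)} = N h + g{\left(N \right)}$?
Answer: $100284$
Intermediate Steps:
$g{\left(S \right)} = 6 + 2 S$ ($g{\left(S \right)} = 2 S + 6 = 6 + 2 S$)
$j{\left(N,h \right)} = 6 + 2 N + N h$ ($j{\left(N,h \right)} = N h + \left(6 + 2 N\right) = 6 + 2 N + N h$)
$f = 126$ ($f = -8 - \left(-145 + 2 + 9\right) = -8 + \left(151 - \left(6 + 2 + 9\right)\right) = -8 + \left(151 - 17\right) = -8 + 134 = 126$)
$\left(285 + f\right) 244 = \left(285 + 126\right) 244 = 411 \cdot 244 = 100284$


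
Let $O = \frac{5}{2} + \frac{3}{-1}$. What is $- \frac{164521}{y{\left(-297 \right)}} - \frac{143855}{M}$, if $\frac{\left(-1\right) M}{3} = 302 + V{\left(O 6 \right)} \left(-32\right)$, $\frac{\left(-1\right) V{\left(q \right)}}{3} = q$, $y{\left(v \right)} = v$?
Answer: $\frac{16544939}{4158} \approx 3979.1$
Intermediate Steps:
$O = - \frac{1}{2}$ ($O = 5 \cdot \frac{1}{2} + 3 \left(-1\right) = \frac{5}{2} - 3 = - \frac{1}{2} \approx -0.5$)
$V{\left(q \right)} = - 3 q$
$M = -42$ ($M = - 3 \left(302 + - 3 \left(\left(- \frac{1}{2}\right) 6\right) \left(-32\right)\right) = - 3 \left(302 + \left(-3\right) \left(-3\right) \left(-32\right)\right) = - 3 \left(302 + 9 \left(-32\right)\right) = - 3 \left(302 - 288\right) = \left(-3\right) 14 = -42$)
$- \frac{164521}{y{\left(-297 \right)}} - \frac{143855}{M} = - \frac{164521}{-297} - \frac{143855}{-42} = \left(-164521\right) \left(- \frac{1}{297}\right) - - \frac{143855}{42} = \frac{164521}{297} + \frac{143855}{42} = \frac{16544939}{4158}$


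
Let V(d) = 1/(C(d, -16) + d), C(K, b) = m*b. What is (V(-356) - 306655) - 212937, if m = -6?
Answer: -135093921/260 ≈ -5.1959e+5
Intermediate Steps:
C(K, b) = -6*b
V(d) = 1/(96 + d) (V(d) = 1/(-6*(-16) + d) = 1/(96 + d))
(V(-356) - 306655) - 212937 = (1/(96 - 356) - 306655) - 212937 = (1/(-260) - 306655) - 212937 = (-1/260 - 306655) - 212937 = -79730301/260 - 212937 = -135093921/260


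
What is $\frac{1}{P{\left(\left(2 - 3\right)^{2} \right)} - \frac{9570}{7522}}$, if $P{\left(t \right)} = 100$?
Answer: $\frac{3761}{371315} \approx 0.010129$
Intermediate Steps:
$\frac{1}{P{\left(\left(2 - 3\right)^{2} \right)} - \frac{9570}{7522}} = \frac{1}{100 - \frac{9570}{7522}} = \frac{1}{100 - \frac{4785}{3761}} = \frac{1}{\frac{371315}{3761}} = \frac{3761}{371315}$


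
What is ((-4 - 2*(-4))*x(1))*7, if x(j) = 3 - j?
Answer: 56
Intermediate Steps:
((-4 - 2*(-4))*x(1))*7 = ((-4 - 2*(-4))*(3 - 1*1))*7 = ((-4 + 8)*(3 - 1))*7 = (4*2)*7 = 8*7 = 56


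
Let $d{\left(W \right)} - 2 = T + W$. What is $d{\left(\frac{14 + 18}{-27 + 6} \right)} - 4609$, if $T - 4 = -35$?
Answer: $- \frac{97430}{21} \approx -4639.5$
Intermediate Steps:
$T = -31$ ($T = 4 - 35 = -31$)
$d{\left(W \right)} = -29 + W$ ($d{\left(W \right)} = 2 + \left(-31 + W\right) = -29 + W$)
$d{\left(\frac{14 + 18}{-27 + 6} \right)} - 4609 = \left(-29 + \frac{14 + 18}{-27 + 6}\right) - 4609 = \left(-29 + \frac{32}{-21}\right) - 4609 = \left(-29 + 32 \left(- \frac{1}{21}\right)\right) - 4609 = \left(-29 - \frac{32}{21}\right) - 4609 = - \frac{641}{21} - 4609 = - \frac{97430}{21}$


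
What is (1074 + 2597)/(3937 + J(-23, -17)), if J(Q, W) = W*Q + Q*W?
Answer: 3671/4719 ≈ 0.77792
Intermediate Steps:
J(Q, W) = 2*Q*W (J(Q, W) = Q*W + Q*W = 2*Q*W)
(1074 + 2597)/(3937 + J(-23, -17)) = (1074 + 2597)/(3937 + 2*(-23)*(-17)) = 3671/(3937 + 782) = 3671/4719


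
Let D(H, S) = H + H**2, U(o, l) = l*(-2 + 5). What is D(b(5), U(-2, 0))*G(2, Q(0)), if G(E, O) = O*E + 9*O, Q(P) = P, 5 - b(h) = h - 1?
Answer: 0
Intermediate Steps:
b(h) = 6 - h (b(h) = 5 - (h - 1) = 5 - (-1 + h) = 5 + (1 - h) = 6 - h)
U(o, l) = 3*l (U(o, l) = l*3 = 3*l)
G(E, O) = 9*O + E*O (G(E, O) = E*O + 9*O = 9*O + E*O)
D(b(5), U(-2, 0))*G(2, Q(0)) = ((6 - 1*5)*(1 + (6 - 1*5)))*(0*(9 + 2)) = ((6 - 5)*(1 + (6 - 5)))*(0*11) = (1*(1 + 1))*0 = (1*2)*0 = 2*0 = 0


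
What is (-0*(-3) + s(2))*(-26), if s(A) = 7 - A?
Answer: -130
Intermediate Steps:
(-0*(-3) + s(2))*(-26) = (-0*(-3) + (7 - 1*2))*(-26) = (-6*0 + (7 - 2))*(-26) = (0 + 5)*(-26) = 5*(-26) = -130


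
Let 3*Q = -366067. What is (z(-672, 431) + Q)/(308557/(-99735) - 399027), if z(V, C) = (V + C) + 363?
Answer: 12157729745/39797266402 ≈ 0.30549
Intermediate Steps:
Q = -366067/3 (Q = (⅓)*(-366067) = -366067/3 ≈ -1.2202e+5)
z(V, C) = 363 + C + V (z(V, C) = (C + V) + 363 = 363 + C + V)
(z(-672, 431) + Q)/(308557/(-99735) - 399027) = ((363 + 431 - 672) - 366067/3)/(308557/(-99735) - 399027) = (122 - 366067/3)/(308557*(-1/99735) - 399027) = -365701/(3*(-308557/99735 - 399027)) = -365701/(3*(-39797266402/99735)) = -365701/3*(-99735/39797266402) = 12157729745/39797266402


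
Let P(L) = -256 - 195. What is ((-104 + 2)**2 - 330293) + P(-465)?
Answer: -320340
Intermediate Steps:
P(L) = -451
((-104 + 2)**2 - 330293) + P(-465) = ((-104 + 2)**2 - 330293) - 451 = ((-102)**2 - 330293) - 451 = (10404 - 330293) - 451 = -319889 - 451 = -320340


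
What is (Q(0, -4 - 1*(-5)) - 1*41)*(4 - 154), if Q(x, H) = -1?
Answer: 6300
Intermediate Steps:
(Q(0, -4 - 1*(-5)) - 1*41)*(4 - 154) = (-1 - 1*41)*(4 - 154) = (-1 - 41)*(-150) = -42*(-150) = 6300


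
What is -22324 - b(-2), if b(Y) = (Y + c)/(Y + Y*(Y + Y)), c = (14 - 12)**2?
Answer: -66973/3 ≈ -22324.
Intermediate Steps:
c = 4 (c = 2**2 = 4)
b(Y) = (4 + Y)/(Y + 2*Y**2) (b(Y) = (Y + 4)/(Y + Y*(Y + Y)) = (4 + Y)/(Y + Y*(2*Y)) = (4 + Y)/(Y + 2*Y**2))
-22324 - b(-2) = -22324 - (4 - 2)/((-2)*(1 + 2*(-2))) = -22324 - (-1)*2/(2*(1 - 4)) = -22324 - (-1)*2/(2*(-3)) = -22324 - (-1)*(-1)*2/(2*3) = -22324 - 1*1/3 = -22324 - 1/3 = -66973/3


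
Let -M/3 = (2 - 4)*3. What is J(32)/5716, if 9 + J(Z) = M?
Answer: 9/5716 ≈ 0.0015745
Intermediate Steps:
M = 18 (M = -3*(2 - 4)*3 = -(-6)*3 = -3*(-6) = 18)
J(Z) = 9 (J(Z) = -9 + 18 = 9)
J(32)/5716 = 9/5716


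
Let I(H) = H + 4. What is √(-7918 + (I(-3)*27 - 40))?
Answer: I*√7931 ≈ 89.056*I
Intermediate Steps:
I(H) = 4 + H
√(-7918 + (I(-3)*27 - 40)) = √(-7918 + ((4 - 3)*27 - 40)) = √(-7918 + (1*27 - 40)) = √(-7918 + (27 - 40)) = √(-7918 - 13) = √(-7931) = I*√7931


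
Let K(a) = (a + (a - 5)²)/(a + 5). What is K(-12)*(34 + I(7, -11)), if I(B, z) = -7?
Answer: -7479/7 ≈ -1068.4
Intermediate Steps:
K(a) = (a + (-5 + a)²)/(5 + a)
K(-12)*(34 + I(7, -11)) = ((-12 + (-5 - 12)²)/(5 - 12))*(34 - 7) = ((-12 + (-17)²)/(-7))*27 = -(-12 + 289)/7*27 = -⅐*277*27 = -277/7*27 = -7479/7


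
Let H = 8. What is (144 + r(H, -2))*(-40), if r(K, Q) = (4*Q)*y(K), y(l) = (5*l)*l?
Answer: 96640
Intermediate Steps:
y(l) = 5*l²
r(K, Q) = 20*Q*K² (r(K, Q) = (4*Q)*(5*K²) = 20*Q*K²)
(144 + r(H, -2))*(-40) = (144 + 20*(-2)*8²)*(-40) = (144 + 20*(-2)*64)*(-40) = (144 - 2560)*(-40) = -2416*(-40) = 96640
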